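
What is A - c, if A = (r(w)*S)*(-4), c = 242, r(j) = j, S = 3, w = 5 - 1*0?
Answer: -302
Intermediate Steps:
w = 5 (w = 5 + 0 = 5)
A = -60 (A = (5*3)*(-4) = 15*(-4) = -60)
A - c = -60 - 1*242 = -60 - 242 = -302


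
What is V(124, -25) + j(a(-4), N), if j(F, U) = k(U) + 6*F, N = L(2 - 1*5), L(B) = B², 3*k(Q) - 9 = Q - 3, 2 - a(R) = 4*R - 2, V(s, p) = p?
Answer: 100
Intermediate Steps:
a(R) = 4 - 4*R (a(R) = 2 - (4*R - 2) = 2 - (-2 + 4*R) = 2 + (2 - 4*R) = 4 - 4*R)
k(Q) = 2 + Q/3 (k(Q) = 3 + (Q - 3)/3 = 3 + (-3 + Q)/3 = 3 + (-1 + Q/3) = 2 + Q/3)
N = 9 (N = (2 - 1*5)² = (2 - 5)² = (-3)² = 9)
j(F, U) = 2 + 6*F + U/3 (j(F, U) = (2 + U/3) + 6*F = 2 + 6*F + U/3)
V(124, -25) + j(a(-4), N) = -25 + (2 + 6*(4 - 4*(-4)) + (⅓)*9) = -25 + (2 + 6*(4 + 16) + 3) = -25 + (2 + 6*20 + 3) = -25 + (2 + 120 + 3) = -25 + 125 = 100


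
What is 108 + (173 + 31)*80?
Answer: 16428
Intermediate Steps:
108 + (173 + 31)*80 = 108 + 204*80 = 108 + 16320 = 16428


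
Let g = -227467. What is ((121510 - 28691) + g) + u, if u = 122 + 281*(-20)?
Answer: -140146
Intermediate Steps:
u = -5498 (u = 122 - 5620 = -5498)
((121510 - 28691) + g) + u = ((121510 - 28691) - 227467) - 5498 = (92819 - 227467) - 5498 = -134648 - 5498 = -140146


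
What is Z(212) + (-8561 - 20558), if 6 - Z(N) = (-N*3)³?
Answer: 257230343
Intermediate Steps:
Z(N) = 6 + 27*N³ (Z(N) = 6 - (-N*3)³ = 6 - (-3*N)³ = 6 - (-27)*N³ = 6 + 27*N³)
Z(212) + (-8561 - 20558) = (6 + 27*212³) + (-8561 - 20558) = (6 + 27*9528128) - 29119 = (6 + 257259456) - 29119 = 257259462 - 29119 = 257230343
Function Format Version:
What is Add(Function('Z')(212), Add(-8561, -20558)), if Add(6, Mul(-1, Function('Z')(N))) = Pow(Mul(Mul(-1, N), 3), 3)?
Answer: 257230343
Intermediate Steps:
Function('Z')(N) = Add(6, Mul(27, Pow(N, 3))) (Function('Z')(N) = Add(6, Mul(-1, Pow(Mul(Mul(-1, N), 3), 3))) = Add(6, Mul(-1, Pow(Mul(-3, N), 3))) = Add(6, Mul(-1, Mul(-27, Pow(N, 3)))) = Add(6, Mul(27, Pow(N, 3))))
Add(Function('Z')(212), Add(-8561, -20558)) = Add(Add(6, Mul(27, Pow(212, 3))), Add(-8561, -20558)) = Add(Add(6, Mul(27, 9528128)), -29119) = Add(Add(6, 257259456), -29119) = Add(257259462, -29119) = 257230343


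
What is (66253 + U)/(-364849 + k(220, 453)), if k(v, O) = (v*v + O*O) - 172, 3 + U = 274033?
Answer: -340283/111412 ≈ -3.0543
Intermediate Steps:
U = 274030 (U = -3 + 274033 = 274030)
k(v, O) = -172 + O² + v² (k(v, O) = (v² + O²) - 172 = (O² + v²) - 172 = -172 + O² + v²)
(66253 + U)/(-364849 + k(220, 453)) = (66253 + 274030)/(-364849 + (-172 + 453² + 220²)) = 340283/(-364849 + (-172 + 205209 + 48400)) = 340283/(-364849 + 253437) = 340283/(-111412) = 340283*(-1/111412) = -340283/111412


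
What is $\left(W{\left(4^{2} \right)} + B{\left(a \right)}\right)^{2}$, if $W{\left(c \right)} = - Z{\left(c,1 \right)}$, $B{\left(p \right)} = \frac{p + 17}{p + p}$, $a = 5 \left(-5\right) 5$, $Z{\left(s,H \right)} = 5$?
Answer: $\frac{326041}{15625} \approx 20.867$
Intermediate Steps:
$a = -125$ ($a = \left(-25\right) 5 = -125$)
$B{\left(p \right)} = \frac{17 + p}{2 p}$
$W{\left(c \right)} = -5$ ($W{\left(c \right)} = \left(-1\right) 5 = -5$)
$\left(W{\left(4^{2} \right)} + B{\left(a \right)}\right)^{2} = \left(-5 + \frac{17 - 125}{2 \left(-125\right)}\right)^{2} = \left(-5 + \frac{1}{2} \left(- \frac{1}{125}\right) \left(-108\right)\right)^{2} = \left(-5 + \frac{54}{125}\right)^{2} = \left(- \frac{571}{125}\right)^{2} = \frac{326041}{15625}$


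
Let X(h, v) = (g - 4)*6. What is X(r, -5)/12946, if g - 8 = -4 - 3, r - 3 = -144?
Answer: -9/6473 ≈ -0.0013904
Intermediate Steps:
r = -141 (r = 3 - 144 = -141)
g = 1 (g = 8 + (-4 - 3) = 8 - 7 = 1)
X(h, v) = -18 (X(h, v) = (1 - 4)*6 = -3*6 = -18)
X(r, -5)/12946 = -18/12946 = -18*1/12946 = -9/6473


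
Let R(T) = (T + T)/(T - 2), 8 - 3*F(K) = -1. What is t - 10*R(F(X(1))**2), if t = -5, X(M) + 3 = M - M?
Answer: -215/7 ≈ -30.714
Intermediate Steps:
X(M) = -3 (X(M) = -3 + (M - M) = -3 + 0 = -3)
F(K) = 3 (F(K) = 8/3 - 1/3*(-1) = 8/3 + 1/3 = 3)
R(T) = 2*T/(-2 + T) (R(T) = (2*T)/(-2 + T) = 2*T/(-2 + T))
t - 10*R(F(X(1))**2) = -5 - 20*3**2/(-2 + 3**2) = -5 - 20*9/(-2 + 9) = -5 - 20*9/7 = -5 - 10*18/7 = -5 - 180/7 = -215/7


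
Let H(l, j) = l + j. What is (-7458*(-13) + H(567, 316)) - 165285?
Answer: -67448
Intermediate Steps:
H(l, j) = j + l
(-7458*(-13) + H(567, 316)) - 165285 = (-7458*(-13) + (316 + 567)) - 165285 = (96954 + 883) - 165285 = 97837 - 165285 = -67448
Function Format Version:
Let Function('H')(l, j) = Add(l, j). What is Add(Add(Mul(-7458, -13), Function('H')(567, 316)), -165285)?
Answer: -67448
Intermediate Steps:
Function('H')(l, j) = Add(j, l)
Add(Add(Mul(-7458, -13), Function('H')(567, 316)), -165285) = Add(Add(Mul(-7458, -13), Add(316, 567)), -165285) = Add(Add(96954, 883), -165285) = Add(97837, -165285) = -67448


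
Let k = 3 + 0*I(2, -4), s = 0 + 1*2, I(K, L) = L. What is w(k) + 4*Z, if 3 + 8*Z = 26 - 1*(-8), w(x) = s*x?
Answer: 43/2 ≈ 21.500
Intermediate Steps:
s = 2 (s = 0 + 2 = 2)
k = 3 (k = 3 + 0*(-4) = 3 + 0 = 3)
w(x) = 2*x
Z = 31/8 (Z = -3/8 + (26 - 1*(-8))/8 = -3/8 + (26 + 8)/8 = -3/8 + (⅛)*34 = -3/8 + 17/4 = 31/8 ≈ 3.8750)
w(k) + 4*Z = 2*3 + 4*(31/8) = 6 + 31/2 = 43/2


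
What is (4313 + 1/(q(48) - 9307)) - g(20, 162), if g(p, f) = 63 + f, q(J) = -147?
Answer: 38647951/9454 ≈ 4088.0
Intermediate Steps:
(4313 + 1/(q(48) - 9307)) - g(20, 162) = (4313 + 1/(-147 - 9307)) - (63 + 162) = (4313 + 1/(-9454)) - 1*225 = (4313 - 1/9454) - 225 = 40775101/9454 - 225 = 38647951/9454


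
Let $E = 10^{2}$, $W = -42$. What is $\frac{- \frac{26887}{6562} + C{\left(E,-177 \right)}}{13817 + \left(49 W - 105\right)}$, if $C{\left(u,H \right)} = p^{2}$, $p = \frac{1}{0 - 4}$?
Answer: $- \frac{211815}{611788384} \approx -0.00034622$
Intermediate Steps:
$E = 100$
$p = - \frac{1}{4}$ ($p = \frac{1}{-4} = - \frac{1}{4} \approx -0.25$)
$C{\left(u,H \right)} = \frac{1}{16}$ ($C{\left(u,H \right)} = \left(- \frac{1}{4}\right)^{2} = \frac{1}{16}$)
$\frac{- \frac{26887}{6562} + C{\left(E,-177 \right)}}{13817 + \left(49 W - 105\right)} = \frac{- \frac{26887}{6562} + \frac{1}{16}}{13817 + \left(49 \left(-42\right) - 105\right)} = \frac{\left(-26887\right) \frac{1}{6562} + \frac{1}{16}}{13817 - 2163} = \frac{- \frac{26887}{6562} + \frac{1}{16}}{13817 - 2163} = - \frac{211815}{52496 \cdot 11654} = \left(- \frac{211815}{52496}\right) \frac{1}{11654} = - \frac{211815}{611788384}$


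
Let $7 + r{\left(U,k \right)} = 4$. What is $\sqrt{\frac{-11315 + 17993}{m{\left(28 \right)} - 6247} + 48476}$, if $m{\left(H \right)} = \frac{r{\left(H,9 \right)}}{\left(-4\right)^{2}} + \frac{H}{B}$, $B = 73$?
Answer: $\frac{2 \sqrt{71682993780225311}}{2432089} \approx 220.17$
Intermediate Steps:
$r{\left(U,k \right)} = -3$ ($r{\left(U,k \right)} = -7 + 4 = -3$)
$m{\left(H \right)} = - \frac{3}{16} + \frac{H}{73}$ ($m{\left(H \right)} = - \frac{3}{\left(-4\right)^{2}} + \frac{H}{73} = - \frac{3}{16} + H \frac{1}{73} = \left(-3\right) \frac{1}{16} + \frac{H}{73} = - \frac{3}{16} + \frac{H}{73}$)
$\sqrt{\frac{-11315 + 17993}{m{\left(28 \right)} - 6247} + 48476} = \sqrt{\frac{-11315 + 17993}{\left(- \frac{3}{16} + \frac{1}{73} \cdot 28\right) - 6247} + 48476} = \sqrt{\frac{6678}{\left(- \frac{3}{16} + \frac{28}{73}\right) - 6247} + 48476} = \sqrt{\frac{6678}{\frac{229}{1168} - 6247} + 48476} = \sqrt{\frac{6678}{- \frac{7296267}{1168}} + 48476} = \sqrt{6678 \left(- \frac{1168}{7296267}\right) + 48476} = \sqrt{- \frac{2599968}{2432089} + 48476} = \sqrt{\frac{117895346396}{2432089}} = \frac{2 \sqrt{71682993780225311}}{2432089}$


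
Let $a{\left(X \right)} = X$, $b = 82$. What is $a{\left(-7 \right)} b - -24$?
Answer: $-550$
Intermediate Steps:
$a{\left(-7 \right)} b - -24 = \left(-7\right) 82 - -24 = -574 + 24 = -550$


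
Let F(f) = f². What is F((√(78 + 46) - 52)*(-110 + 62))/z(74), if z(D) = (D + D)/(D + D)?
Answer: 6515712 - 479232*√31 ≈ 3.8475e+6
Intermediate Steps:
z(D) = 1 (z(D) = (2*D)/((2*D)) = (2*D)*(1/(2*D)) = 1)
F((√(78 + 46) - 52)*(-110 + 62))/z(74) = ((√(78 + 46) - 52)*(-110 + 62))²/1 = ((√124 - 52)*(-48))²*1 = ((2*√31 - 52)*(-48))²*1 = ((-52 + 2*√31)*(-48))²*1 = (2496 - 96*√31)²*1 = (2496 - 96*√31)²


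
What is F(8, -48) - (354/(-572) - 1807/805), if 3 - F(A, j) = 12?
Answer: -1412783/230230 ≈ -6.1364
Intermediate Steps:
F(A, j) = -9 (F(A, j) = 3 - 1*12 = 3 - 12 = -9)
F(8, -48) - (354/(-572) - 1807/805) = -9 - (354/(-572) - 1807/805) = -9 - (354*(-1/572) - 1807*1/805) = -9 - (-177/286 - 1807/805) = -9 - 1*(-659287/230230) = -9 + 659287/230230 = -1412783/230230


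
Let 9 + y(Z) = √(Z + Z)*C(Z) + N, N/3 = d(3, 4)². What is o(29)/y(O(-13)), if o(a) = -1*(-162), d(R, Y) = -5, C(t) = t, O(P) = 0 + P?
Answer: 5346/4375 + 1053*I*√26/4375 ≈ 1.2219 + 1.2273*I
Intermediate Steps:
O(P) = P
o(a) = 162
N = 75 (N = 3*(-5)² = 3*25 = 75)
y(Z) = 66 + √2*Z^(3/2) (y(Z) = -9 + (√(Z + Z)*Z + 75) = -9 + (√(2*Z)*Z + 75) = -9 + ((√2*√Z)*Z + 75) = -9 + (√2*Z^(3/2) + 75) = -9 + (75 + √2*Z^(3/2)) = 66 + √2*Z^(3/2))
o(29)/y(O(-13)) = 162/(66 + √2*(-13)^(3/2)) = 162/(66 + √2*(-13*I*√13)) = 162/(66 - 13*I*√26)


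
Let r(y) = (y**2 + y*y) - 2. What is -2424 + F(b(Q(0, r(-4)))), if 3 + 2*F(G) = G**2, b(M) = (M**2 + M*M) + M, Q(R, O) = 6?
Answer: 1233/2 ≈ 616.50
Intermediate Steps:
r(y) = -2 + 2*y**2 (r(y) = (y**2 + y**2) - 2 = 2*y**2 - 2 = -2 + 2*y**2)
b(M) = M + 2*M**2 (b(M) = (M**2 + M**2) + M = 2*M**2 + M = M + 2*M**2)
F(G) = -3/2 + G**2/2
-2424 + F(b(Q(0, r(-4)))) = -2424 + (-3/2 + (6*(1 + 2*6))**2/2) = -2424 + (-3/2 + (6*(1 + 12))**2/2) = -2424 + (-3/2 + (6*13)**2/2) = -2424 + (-3/2 + (1/2)*78**2) = -2424 + (-3/2 + (1/2)*6084) = -2424 + (-3/2 + 3042) = -2424 + 6081/2 = 1233/2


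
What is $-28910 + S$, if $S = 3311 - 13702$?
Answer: $-39301$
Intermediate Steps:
$S = -10391$
$-28910 + S = -28910 - 10391 = -39301$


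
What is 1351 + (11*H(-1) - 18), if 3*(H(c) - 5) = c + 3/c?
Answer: 4120/3 ≈ 1373.3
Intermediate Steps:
H(c) = 5 + 1/c + c/3 (H(c) = 5 + (c + 3/c)/3 = 5 + (1/c + c/3) = 5 + 1/c + c/3)
1351 + (11*H(-1) - 18) = 1351 + (11*(5 + 1/(-1) + (⅓)*(-1)) - 18) = 1351 + (11*(5 - 1 - ⅓) - 18) = 1351 + (11*(11/3) - 18) = 1351 + (121/3 - 18) = 1351 + 67/3 = 4120/3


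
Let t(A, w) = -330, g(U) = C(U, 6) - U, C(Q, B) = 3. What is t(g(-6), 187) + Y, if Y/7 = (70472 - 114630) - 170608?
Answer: -1503692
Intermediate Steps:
g(U) = 3 - U
Y = -1503362 (Y = 7*((70472 - 114630) - 170608) = 7*(-44158 - 170608) = 7*(-214766) = -1503362)
t(g(-6), 187) + Y = -330 - 1503362 = -1503692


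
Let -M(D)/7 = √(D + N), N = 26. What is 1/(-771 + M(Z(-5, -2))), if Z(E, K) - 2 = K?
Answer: -771/593167 + 7*√26/593167 ≈ -0.0012396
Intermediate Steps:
Z(E, K) = 2 + K
M(D) = -7*√(26 + D) (M(D) = -7*√(D + 26) = -7*√(26 + D))
1/(-771 + M(Z(-5, -2))) = 1/(-771 - 7*√(26 + (2 - 2))) = 1/(-771 - 7*√(26 + 0)) = 1/(-771 - 7*√26)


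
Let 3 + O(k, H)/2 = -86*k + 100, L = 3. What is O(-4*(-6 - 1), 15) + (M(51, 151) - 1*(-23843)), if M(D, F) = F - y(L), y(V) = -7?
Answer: 19379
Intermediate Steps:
M(D, F) = 7 + F (M(D, F) = F - 1*(-7) = F + 7 = 7 + F)
O(k, H) = 194 - 172*k (O(k, H) = -6 + 2*(-86*k + 100) = -6 + 2*(100 - 86*k) = -6 + (200 - 172*k) = 194 - 172*k)
O(-4*(-6 - 1), 15) + (M(51, 151) - 1*(-23843)) = (194 - (-688)*(-6 - 1)) + ((7 + 151) - 1*(-23843)) = (194 - (-688)*(-7)) + (158 + 23843) = (194 - 172*28) + 24001 = (194 - 4816) + 24001 = -4622 + 24001 = 19379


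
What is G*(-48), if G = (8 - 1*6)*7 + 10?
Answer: -1152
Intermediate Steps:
G = 24 (G = (8 - 6)*7 + 10 = 2*7 + 10 = 14 + 10 = 24)
G*(-48) = 24*(-48) = -1152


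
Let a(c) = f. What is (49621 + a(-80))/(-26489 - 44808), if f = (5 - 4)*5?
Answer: -49626/71297 ≈ -0.69605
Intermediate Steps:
f = 5 (f = 1*5 = 5)
a(c) = 5
(49621 + a(-80))/(-26489 - 44808) = (49621 + 5)/(-26489 - 44808) = 49626/(-71297) = 49626*(-1/71297) = -49626/71297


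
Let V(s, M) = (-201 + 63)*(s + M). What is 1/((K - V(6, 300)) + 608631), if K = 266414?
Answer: 1/917273 ≈ 1.0902e-6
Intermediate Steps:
V(s, M) = -138*M - 138*s (V(s, M) = -138*(M + s) = -138*M - 138*s)
1/((K - V(6, 300)) + 608631) = 1/((266414 - (-138*300 - 138*6)) + 608631) = 1/((266414 - (-41400 - 828)) + 608631) = 1/((266414 - 1*(-42228)) + 608631) = 1/((266414 + 42228) + 608631) = 1/(308642 + 608631) = 1/917273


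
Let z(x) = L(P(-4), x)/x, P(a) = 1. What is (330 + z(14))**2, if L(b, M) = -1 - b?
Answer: 5331481/49 ≈ 1.0881e+5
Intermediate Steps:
z(x) = -2/x (z(x) = (-1 - 1*1)/x = (-1 - 1)/x = -2/x)
(330 + z(14))**2 = (330 - 2/14)**2 = (330 - 2*1/14)**2 = (330 - 1/7)**2 = (2309/7)**2 = 5331481/49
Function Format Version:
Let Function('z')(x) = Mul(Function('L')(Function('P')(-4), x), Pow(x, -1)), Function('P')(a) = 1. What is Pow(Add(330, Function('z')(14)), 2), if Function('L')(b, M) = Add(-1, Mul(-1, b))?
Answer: Rational(5331481, 49) ≈ 1.0881e+5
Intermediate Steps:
Function('z')(x) = Mul(-2, Pow(x, -1)) (Function('z')(x) = Mul(Add(-1, Mul(-1, 1)), Pow(x, -1)) = Mul(Add(-1, -1), Pow(x, -1)) = Mul(-2, Pow(x, -1)))
Pow(Add(330, Function('z')(14)), 2) = Pow(Add(330, Mul(-2, Pow(14, -1))), 2) = Pow(Add(330, Mul(-2, Rational(1, 14))), 2) = Pow(Add(330, Rational(-1, 7)), 2) = Pow(Rational(2309, 7), 2) = Rational(5331481, 49)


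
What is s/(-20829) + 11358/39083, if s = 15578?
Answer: -372259192/814059807 ≈ -0.45729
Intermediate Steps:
s/(-20829) + 11358/39083 = 15578/(-20829) + 11358/39083 = 15578*(-1/20829) + 11358*(1/39083) = -15578/20829 + 11358/39083 = -372259192/814059807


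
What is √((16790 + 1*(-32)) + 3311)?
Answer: √20069 ≈ 141.67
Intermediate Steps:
√((16790 + 1*(-32)) + 3311) = √((16790 - 32) + 3311) = √(16758 + 3311) = √20069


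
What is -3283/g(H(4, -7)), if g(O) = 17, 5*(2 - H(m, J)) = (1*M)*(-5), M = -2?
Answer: -3283/17 ≈ -193.12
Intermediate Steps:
H(m, J) = 0 (H(m, J) = 2 - 1*(-2)*(-5)/5 = 2 - (-2)*(-5)/5 = 2 - 1/5*10 = 2 - 2 = 0)
-3283/g(H(4, -7)) = -3283/17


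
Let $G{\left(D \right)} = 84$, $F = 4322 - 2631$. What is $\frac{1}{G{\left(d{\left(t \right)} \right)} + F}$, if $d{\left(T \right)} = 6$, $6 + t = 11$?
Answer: $\frac{1}{1775} \approx 0.00056338$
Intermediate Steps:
$t = 5$ ($t = -6 + 11 = 5$)
$F = 1691$
$\frac{1}{G{\left(d{\left(t \right)} \right)} + F} = \frac{1}{84 + 1691} = \frac{1}{1775}$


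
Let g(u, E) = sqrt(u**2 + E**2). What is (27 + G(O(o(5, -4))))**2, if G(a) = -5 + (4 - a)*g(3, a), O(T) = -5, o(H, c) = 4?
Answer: 3238 + 396*sqrt(34) ≈ 5547.1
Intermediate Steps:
g(u, E) = sqrt(E**2 + u**2)
G(a) = -5 + sqrt(9 + a**2)*(4 - a) (G(a) = -5 + (4 - a)*sqrt(a**2 + 3**2) = -5 + (4 - a)*sqrt(a**2 + 9) = -5 + (4 - a)*sqrt(9 + a**2) = -5 + sqrt(9 + a**2)*(4 - a))
(27 + G(O(o(5, -4))))**2 = (27 + (-5 + 4*sqrt(9 + (-5)**2) - 1*(-5)*sqrt(9 + (-5)**2)))**2 = (27 + (-5 + 4*sqrt(9 + 25) - 1*(-5)*sqrt(9 + 25)))**2 = (27 + (-5 + 4*sqrt(34) - 1*(-5)*sqrt(34)))**2 = (27 + (-5 + 4*sqrt(34) + 5*sqrt(34)))**2 = (27 + (-5 + 9*sqrt(34)))**2 = (22 + 9*sqrt(34))**2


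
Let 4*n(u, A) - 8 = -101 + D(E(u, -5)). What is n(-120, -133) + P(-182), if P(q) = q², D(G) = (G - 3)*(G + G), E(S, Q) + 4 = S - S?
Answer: 132459/4 ≈ 33115.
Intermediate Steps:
E(S, Q) = -4 (E(S, Q) = -4 + (S - S) = -4 + 0 = -4)
D(G) = 2*G*(-3 + G) (D(G) = (-3 + G)*(2*G) = 2*G*(-3 + G))
n(u, A) = -37/4 (n(u, A) = 2 + (-101 + 2*(-4)*(-3 - 4))/4 = 2 + (-101 + 2*(-4)*(-7))/4 = 2 + (-101 + 56)/4 = 2 + (¼)*(-45) = 2 - 45/4 = -37/4)
n(-120, -133) + P(-182) = -37/4 + (-182)² = -37/4 + 33124 = 132459/4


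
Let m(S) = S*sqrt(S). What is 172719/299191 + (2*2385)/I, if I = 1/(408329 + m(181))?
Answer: 582743086144749/299191 + 863370*sqrt(181) ≈ 1.9593e+9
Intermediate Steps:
m(S) = S**(3/2)
I = 1/(408329 + 181*sqrt(181)) (I = 1/(408329 + 181**(3/2)) = 1/(408329 + 181*sqrt(181)) ≈ 2.4345e-6)
172719/299191 + (2*2385)/I = 172719/299191 + (2*2385)/(408329/166726642500 - 181*sqrt(181)/166726642500) = 172719*(1/299191) + 4770/(408329/166726642500 - 181*sqrt(181)/166726642500) = 172719/299191 + 4770/(408329/166726642500 - 181*sqrt(181)/166726642500)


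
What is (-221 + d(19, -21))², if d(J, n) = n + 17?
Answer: 50625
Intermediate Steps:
d(J, n) = 17 + n
(-221 + d(19, -21))² = (-221 + (17 - 21))² = (-221 - 4)² = (-225)² = 50625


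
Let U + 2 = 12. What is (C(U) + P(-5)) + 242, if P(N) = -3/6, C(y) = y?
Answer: 503/2 ≈ 251.50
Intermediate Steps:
U = 10 (U = -2 + 12 = 10)
P(N) = -½ (P(N) = -3*⅙ = -½)
(C(U) + P(-5)) + 242 = (10 - ½) + 242 = 19/2 + 242 = 503/2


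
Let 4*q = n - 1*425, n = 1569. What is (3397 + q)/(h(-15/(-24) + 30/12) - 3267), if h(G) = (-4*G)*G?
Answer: -58928/52897 ≈ -1.1140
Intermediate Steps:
h(G) = -4*G²
q = 286 (q = (1569 - 1*425)/4 = (1569 - 425)/4 = (¼)*1144 = 286)
(3397 + q)/(h(-15/(-24) + 30/12) - 3267) = (3397 + 286)/(-4*(-15/(-24) + 30/12)² - 3267) = 3683/(-4*(-15*(-1/24) + 30*(1/12))² - 3267) = 3683/(-4*(5/8 + 5/2)² - 3267) = 3683/(-4*(25/8)² - 3267) = 3683/(-4*625/64 - 3267) = 3683/(-625/16 - 3267) = 3683/(-52897/16) = 3683*(-16/52897) = -58928/52897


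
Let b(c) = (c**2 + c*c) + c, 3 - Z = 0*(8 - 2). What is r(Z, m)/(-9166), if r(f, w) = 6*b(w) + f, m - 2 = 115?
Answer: -164973/9166 ≈ -17.998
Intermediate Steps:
m = 117 (m = 2 + 115 = 117)
Z = 3 (Z = 3 - 0*(8 - 2) = 3 - 0*6 = 3 - 1*0 = 3 + 0 = 3)
b(c) = c + 2*c**2 (b(c) = (c**2 + c**2) + c = 2*c**2 + c = c + 2*c**2)
r(f, w) = f + 6*w*(1 + 2*w) (r(f, w) = 6*(w*(1 + 2*w)) + f = 6*w*(1 + 2*w) + f = f + 6*w*(1 + 2*w))
r(Z, m)/(-9166) = (3 + 6*117*(1 + 2*117))/(-9166) = (3 + 6*117*(1 + 234))*(-1/9166) = (3 + 6*117*235)*(-1/9166) = (3 + 164970)*(-1/9166) = 164973*(-1/9166) = -164973/9166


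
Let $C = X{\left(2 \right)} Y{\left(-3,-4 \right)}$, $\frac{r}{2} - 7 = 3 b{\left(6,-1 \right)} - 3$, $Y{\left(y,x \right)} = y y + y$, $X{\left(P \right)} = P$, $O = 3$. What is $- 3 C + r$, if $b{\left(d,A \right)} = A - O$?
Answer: $-52$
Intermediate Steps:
$b{\left(d,A \right)} = -3 + A$ ($b{\left(d,A \right)} = A - 3 = -3 + A$)
$Y{\left(y,x \right)} = y + y^{2}$ ($Y{\left(y,x \right)} = y^{2} + y = y + y^{2}$)
$r = -16$ ($r = 14 + 2 \left(3 \left(-3 - 1\right) - 3\right) = 14 + 2 \left(3 \left(-4\right) - 3\right) = 14 + 2 \left(-12 - 3\right) = 14 + 2 \left(-15\right) = 14 - 30 = -16$)
$C = 12$ ($C = 2 \left(- 3 \left(1 - 3\right)\right) = 2 \left(\left(-3\right) \left(-2\right)\right) = 2 \cdot 6 = 12$)
$- 3 C + r = \left(-3\right) 12 - 16 = -36 - 16 = -52$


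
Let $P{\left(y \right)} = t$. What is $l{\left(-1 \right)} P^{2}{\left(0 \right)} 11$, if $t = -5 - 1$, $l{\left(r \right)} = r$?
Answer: $-396$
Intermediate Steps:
$t = -6$ ($t = -5 - 1 = -6$)
$P{\left(y \right)} = -6$
$l{\left(-1 \right)} P^{2}{\left(0 \right)} 11 = - \left(-6\right)^{2} \cdot 11 = \left(-1\right) 36 \cdot 11 = \left(-36\right) 11 = -396$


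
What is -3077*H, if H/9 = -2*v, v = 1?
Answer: 55386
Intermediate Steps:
H = -18 (H = 9*(-2*1) = 9*(-2) = -18)
-3077*H = -3077*(-18) = 55386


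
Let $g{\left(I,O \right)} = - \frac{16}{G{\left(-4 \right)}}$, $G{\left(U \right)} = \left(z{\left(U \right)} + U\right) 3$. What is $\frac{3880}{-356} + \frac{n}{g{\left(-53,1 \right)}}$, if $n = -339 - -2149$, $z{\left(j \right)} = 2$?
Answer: $\frac{237755}{356} \approx 667.85$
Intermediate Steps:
$G{\left(U \right)} = 6 + 3 U$ ($G{\left(U \right)} = \left(2 + U\right) 3 = 6 + 3 U$)
$n = 1810$ ($n = -339 + 2149 = 1810$)
$g{\left(I,O \right)} = \frac{8}{3}$ ($g{\left(I,O \right)} = - \frac{16}{6 + 3 \left(-4\right)} = - \frac{16}{6 - 12} = - \frac{16}{-6} = \left(-16\right) \left(- \frac{1}{6}\right) = \frac{8}{3}$)
$\frac{3880}{-356} + \frac{n}{g{\left(-53,1 \right)}} = \frac{3880}{-356} + \frac{1810}{\frac{8}{3}} = 3880 \left(- \frac{1}{356}\right) + 1810 \cdot \frac{3}{8} = - \frac{970}{89} + \frac{2715}{4} = \frac{237755}{356}$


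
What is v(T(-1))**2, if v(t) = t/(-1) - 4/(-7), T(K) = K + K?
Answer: 324/49 ≈ 6.6122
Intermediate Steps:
T(K) = 2*K
v(t) = 4/7 - t (v(t) = t*(-1) - 4*(-1/7) = -t + 4/7 = 4/7 - t)
v(T(-1))**2 = (4/7 - 2*(-1))**2 = (4/7 - 1*(-2))**2 = (4/7 + 2)**2 = (18/7)**2 = 324/49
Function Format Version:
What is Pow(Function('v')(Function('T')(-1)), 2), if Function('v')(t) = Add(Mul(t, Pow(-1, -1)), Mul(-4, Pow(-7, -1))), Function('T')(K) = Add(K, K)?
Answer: Rational(324, 49) ≈ 6.6122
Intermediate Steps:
Function('T')(K) = Mul(2, K)
Function('v')(t) = Add(Rational(4, 7), Mul(-1, t)) (Function('v')(t) = Add(Mul(t, -1), Mul(-4, Rational(-1, 7))) = Add(Mul(-1, t), Rational(4, 7)) = Add(Rational(4, 7), Mul(-1, t)))
Pow(Function('v')(Function('T')(-1)), 2) = Pow(Add(Rational(4, 7), Mul(-1, Mul(2, -1))), 2) = Pow(Add(Rational(4, 7), Mul(-1, -2)), 2) = Pow(Add(Rational(4, 7), 2), 2) = Pow(Rational(18, 7), 2) = Rational(324, 49)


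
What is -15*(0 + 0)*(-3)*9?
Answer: 0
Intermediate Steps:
-15*(0 + 0)*(-3)*9 = -0*(-3)*9 = -15*0*9 = 0*9 = 0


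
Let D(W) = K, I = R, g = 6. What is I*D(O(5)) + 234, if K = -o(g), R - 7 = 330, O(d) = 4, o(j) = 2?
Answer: -440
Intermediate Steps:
R = 337 (R = 7 + 330 = 337)
K = -2 (K = -1*2 = -2)
I = 337
D(W) = -2
I*D(O(5)) + 234 = 337*(-2) + 234 = -674 + 234 = -440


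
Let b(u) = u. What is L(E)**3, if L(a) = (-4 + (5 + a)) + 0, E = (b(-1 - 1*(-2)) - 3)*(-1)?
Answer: 27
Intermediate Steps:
E = 2 (E = ((-1 - 1*(-2)) - 3)*(-1) = ((-1 + 2) - 3)*(-1) = (1 - 3)*(-1) = -2*(-1) = 2)
L(a) = 1 + a (L(a) = (1 + a) + 0 = 1 + a)
L(E)**3 = (1 + 2)**3 = 3**3 = 27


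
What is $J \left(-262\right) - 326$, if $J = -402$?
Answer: $104998$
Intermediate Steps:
$J \left(-262\right) - 326 = \left(-402\right) \left(-262\right) - 326 = 105324 - 326 = 104998$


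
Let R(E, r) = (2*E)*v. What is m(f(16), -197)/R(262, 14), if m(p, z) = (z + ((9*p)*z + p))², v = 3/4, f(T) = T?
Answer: 815045401/393 ≈ 2.0739e+6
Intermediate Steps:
v = ¾ (v = 3*(¼) = ¾ ≈ 0.75000)
R(E, r) = 3*E/2 (R(E, r) = (2*E)*(¾) = 3*E/2)
m(p, z) = (p + z + 9*p*z)² (m(p, z) = (z + (9*p*z + p))² = (z + (p + 9*p*z))² = (p + z + 9*p*z)²)
m(f(16), -197)/R(262, 14) = (16 - 197 + 9*16*(-197))²/(((3/2)*262)) = (16 - 197 - 28368)²/393 = (-28549)²*(1/393) = 815045401*(1/393) = 815045401/393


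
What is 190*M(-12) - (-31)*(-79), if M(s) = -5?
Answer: -3399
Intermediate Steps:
190*M(-12) - (-31)*(-79) = 190*(-5) - (-31)*(-79) = -950 - 1*2449 = -950 - 2449 = -3399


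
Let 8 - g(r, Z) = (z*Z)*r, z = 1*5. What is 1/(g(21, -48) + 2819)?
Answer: 1/7867 ≈ 0.00012711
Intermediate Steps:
z = 5
g(r, Z) = 8 - 5*Z*r
1/(g(21, -48) + 2819) = 1/((8 - 5*(-48)*21) + 2819) = 1/((8 + 5040) + 2819) = 1/(5048 + 2819) = 1/7867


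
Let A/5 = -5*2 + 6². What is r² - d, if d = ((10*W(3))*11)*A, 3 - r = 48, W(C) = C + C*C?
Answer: -169575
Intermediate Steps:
W(C) = C + C²
r = -45 (r = 3 - 1*48 = 3 - 48 = -45)
A = 130 (A = 5*(-5*2 + 6²) = 5*(-10 + 36) = 5*26 = 130)
d = 171600 (d = ((10*(3*(1 + 3)))*11)*130 = ((10*(3*4))*11)*130 = ((10*12)*11)*130 = (120*11)*130 = 1320*130 = 171600)
r² - d = (-45)² - 1*171600 = 2025 - 171600 = -169575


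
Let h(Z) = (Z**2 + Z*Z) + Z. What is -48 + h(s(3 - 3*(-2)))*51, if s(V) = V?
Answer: 8673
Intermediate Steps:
h(Z) = Z + 2*Z**2 (h(Z) = (Z**2 + Z**2) + Z = 2*Z**2 + Z = Z + 2*Z**2)
-48 + h(s(3 - 3*(-2)))*51 = -48 + ((3 - 3*(-2))*(1 + 2*(3 - 3*(-2))))*51 = -48 + ((3 + 6)*(1 + 2*(3 + 6)))*51 = -48 + (9*(1 + 2*9))*51 = -48 + (9*(1 + 18))*51 = -48 + (9*19)*51 = -48 + 171*51 = -48 + 8721 = 8673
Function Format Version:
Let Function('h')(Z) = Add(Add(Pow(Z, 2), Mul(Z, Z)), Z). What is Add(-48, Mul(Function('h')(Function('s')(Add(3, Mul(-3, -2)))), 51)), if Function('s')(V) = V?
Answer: 8673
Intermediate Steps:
Function('h')(Z) = Add(Z, Mul(2, Pow(Z, 2))) (Function('h')(Z) = Add(Add(Pow(Z, 2), Pow(Z, 2)), Z) = Add(Mul(2, Pow(Z, 2)), Z) = Add(Z, Mul(2, Pow(Z, 2))))
Add(-48, Mul(Function('h')(Function('s')(Add(3, Mul(-3, -2)))), 51)) = Add(-48, Mul(Mul(Add(3, Mul(-3, -2)), Add(1, Mul(2, Add(3, Mul(-3, -2))))), 51)) = Add(-48, Mul(Mul(Add(3, 6), Add(1, Mul(2, Add(3, 6)))), 51)) = Add(-48, Mul(Mul(9, Add(1, Mul(2, 9))), 51)) = Add(-48, Mul(Mul(9, Add(1, 18)), 51)) = Add(-48, Mul(Mul(9, 19), 51)) = Add(-48, Mul(171, 51)) = Add(-48, 8721) = 8673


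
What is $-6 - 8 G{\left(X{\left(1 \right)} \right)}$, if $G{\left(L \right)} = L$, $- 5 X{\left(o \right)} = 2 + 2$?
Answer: $\frac{2}{5} \approx 0.4$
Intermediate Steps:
$X{\left(o \right)} = - \frac{4}{5}$ ($X{\left(o \right)} = - \frac{2 + 2}{5} = \left(- \frac{1}{5}\right) 4 = - \frac{4}{5}$)
$-6 - 8 G{\left(X{\left(1 \right)} \right)} = -6 - - \frac{32}{5} = -6 + \frac{32}{5} = \frac{2}{5}$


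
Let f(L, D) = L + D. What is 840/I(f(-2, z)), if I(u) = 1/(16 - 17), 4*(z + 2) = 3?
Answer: -840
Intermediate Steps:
z = -5/4 (z = -2 + (¼)*3 = -2 + ¾ = -5/4 ≈ -1.2500)
f(L, D) = D + L
I(u) = -1 (I(u) = 1/(-1) = -1)
840/I(f(-2, z)) = 840/(-1) = 840*(-1) = -840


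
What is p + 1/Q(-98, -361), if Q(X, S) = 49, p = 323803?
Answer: 15866348/49 ≈ 3.2380e+5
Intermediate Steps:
p + 1/Q(-98, -361) = 323803 + 1/49 = 15866348/49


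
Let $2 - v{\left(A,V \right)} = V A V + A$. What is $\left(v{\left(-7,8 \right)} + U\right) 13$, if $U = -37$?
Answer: $5460$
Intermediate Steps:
$v{\left(A,V \right)} = 2 - A - A V^{2}$ ($v{\left(A,V \right)} = 2 - \left(V A V + A\right) = 2 - \left(A V V + A\right) = 2 - \left(A V^{2} + A\right) = 2 - \left(A + A V^{2}\right) = 2 - A - A V^{2}$)
$\left(v{\left(-7,8 \right)} + U\right) 13 = \left(\left(2 - -7 - - 7 \cdot 8^{2}\right) - 37\right) 13 = \left(\left(2 + 7 - \left(-7\right) 64\right) - 37\right) 13 = \left(\left(2 + 7 + 448\right) - 37\right) 13 = \left(457 - 37\right) 13 = 420 \cdot 13 = 5460$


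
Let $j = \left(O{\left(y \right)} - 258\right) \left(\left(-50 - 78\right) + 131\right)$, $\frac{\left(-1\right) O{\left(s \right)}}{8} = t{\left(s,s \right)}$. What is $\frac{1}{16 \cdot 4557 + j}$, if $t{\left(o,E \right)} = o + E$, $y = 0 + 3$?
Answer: $\frac{1}{71994} \approx 1.389 \cdot 10^{-5}$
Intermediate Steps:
$y = 3$
$t{\left(o,E \right)} = E + o$
$O{\left(s \right)} = - 16 s$ ($O{\left(s \right)} = - 8 \left(s + s\right) = - 8 \cdot 2 s = - 16 s$)
$j = -918$ ($j = \left(\left(-16\right) 3 - 258\right) \left(\left(-50 - 78\right) + 131\right) = \left(-48 - 258\right) \left(-128 + 131\right) = \left(-306\right) 3 = -918$)
$\frac{1}{16 \cdot 4557 + j} = \frac{1}{16 \cdot 4557 - 918} = \frac{1}{72912 - 918} = \frac{1}{71994}$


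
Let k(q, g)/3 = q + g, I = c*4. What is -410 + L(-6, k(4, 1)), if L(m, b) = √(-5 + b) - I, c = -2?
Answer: -402 + √10 ≈ -398.84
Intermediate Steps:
I = -8 (I = -2*4 = -8)
k(q, g) = 3*g + 3*q (k(q, g) = 3*(q + g) = 3*(g + q) = 3*g + 3*q)
L(m, b) = 8 + √(-5 + b) (L(m, b) = √(-5 + b) - 1*(-8) = √(-5 + b) + 8 = 8 + √(-5 + b))
-410 + L(-6, k(4, 1)) = -410 + (8 + √(-5 + (3*1 + 3*4))) = -410 + (8 + √(-5 + (3 + 12))) = -410 + (8 + √(-5 + 15)) = -410 + (8 + √10) = -402 + √10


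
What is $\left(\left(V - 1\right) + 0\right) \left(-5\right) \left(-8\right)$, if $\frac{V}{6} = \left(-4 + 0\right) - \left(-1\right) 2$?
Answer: $-520$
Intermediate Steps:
$V = -12$ ($V = 6 \left(\left(-4 + 0\right) - \left(-1\right) 2\right) = 6 \left(-4 - -2\right) = 6 \left(-4 + 2\right) = 6 \left(-2\right) = -12$)
$\left(\left(V - 1\right) + 0\right) \left(-5\right) \left(-8\right) = \left(\left(-12 - 1\right) + 0\right) \left(-5\right) \left(-8\right) = \left(-13 + 0\right) \left(-5\right) \left(-8\right) = \left(-13\right) \left(-5\right) \left(-8\right) = 65 \left(-8\right) = -520$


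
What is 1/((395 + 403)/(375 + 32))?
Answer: 407/798 ≈ 0.51003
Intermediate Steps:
1/((395 + 403)/(375 + 32)) = 1/(798/407) = 407/798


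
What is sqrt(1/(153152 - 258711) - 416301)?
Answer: 2*I*sqrt(1159679546412085)/105559 ≈ 645.21*I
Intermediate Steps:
sqrt(1/(153152 - 258711) - 416301) = sqrt(1/(-105559) - 416301) = sqrt(-1/105559 - 416301) = sqrt(-43944317260/105559) = 2*I*sqrt(1159679546412085)/105559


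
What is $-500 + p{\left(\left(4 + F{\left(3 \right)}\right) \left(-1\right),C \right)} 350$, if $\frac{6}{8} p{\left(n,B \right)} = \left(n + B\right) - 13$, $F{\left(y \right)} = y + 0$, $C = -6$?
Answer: $- \frac{37900}{3} \approx -12633.0$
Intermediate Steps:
$F{\left(y \right)} = y$
$p{\left(n,B \right)} = - \frac{52}{3} + \frac{4 B}{3} + \frac{4 n}{3}$ ($p{\left(n,B \right)} = \frac{4 \left(\left(n + B\right) - 13\right)}{3} = \frac{4 \left(\left(B + n\right) - 13\right)}{3} = \frac{4 \left(-13 + B + n\right)}{3} = - \frac{52}{3} + \frac{4 B}{3} + \frac{4 n}{3}$)
$-500 + p{\left(\left(4 + F{\left(3 \right)}\right) \left(-1\right),C \right)} 350 = -500 + \left(- \frac{52}{3} + \frac{4}{3} \left(-6\right) + \frac{4 \left(4 + 3\right) \left(-1\right)}{3}\right) 350 = -500 + \left(- \frac{52}{3} - 8 + \frac{4 \cdot 7 \left(-1\right)}{3}\right) 350 = -500 + \left(- \frac{52}{3} - 8 + \frac{4}{3} \left(-7\right)\right) 350 = -500 + \left(- \frac{52}{3} - 8 - \frac{28}{3}\right) 350 = -500 - \frac{36400}{3} = - \frac{37900}{3}$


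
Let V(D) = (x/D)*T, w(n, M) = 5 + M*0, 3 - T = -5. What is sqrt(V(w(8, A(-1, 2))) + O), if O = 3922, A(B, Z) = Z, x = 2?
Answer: sqrt(98130)/5 ≈ 62.651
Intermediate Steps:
T = 8 (T = 3 - 1*(-5) = 3 + 5 = 8)
w(n, M) = 5 (w(n, M) = 5 + 0 = 5)
V(D) = 16/D (V(D) = (2/D)*8 = 16/D)
sqrt(V(w(8, A(-1, 2))) + O) = sqrt(16/5 + 3922) = sqrt(19626/5) = sqrt(98130)/5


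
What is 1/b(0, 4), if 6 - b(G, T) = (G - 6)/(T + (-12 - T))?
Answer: 2/11 ≈ 0.18182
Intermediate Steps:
b(G, T) = 11/2 + G/12 (b(G, T) = 6 - (G - 6)/(T + (-12 - T)) = 6 - (-6 + G)/(-12) = 6 - (-6 + G)*(-1)/12 = 6 - (1/2 - G/12) = 6 + (-1/2 + G/12) = 11/2 + G/12)
1/b(0, 4) = 1/(11/2 + (1/12)*0) = 1/(11/2 + 0) = 1/(11/2) = 2/11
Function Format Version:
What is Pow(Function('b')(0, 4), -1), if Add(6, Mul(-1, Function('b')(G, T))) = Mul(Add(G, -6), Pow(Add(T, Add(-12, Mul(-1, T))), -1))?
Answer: Rational(2, 11) ≈ 0.18182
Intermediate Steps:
Function('b')(G, T) = Add(Rational(11, 2), Mul(Rational(1, 12), G)) (Function('b')(G, T) = Add(6, Mul(-1, Mul(Add(G, -6), Pow(Add(T, Add(-12, Mul(-1, T))), -1)))) = Add(6, Mul(-1, Mul(Add(-6, G), Pow(-12, -1)))) = Add(6, Mul(-1, Mul(Add(-6, G), Rational(-1, 12)))) = Add(6, Mul(-1, Add(Rational(1, 2), Mul(Rational(-1, 12), G)))) = Add(6, Add(Rational(-1, 2), Mul(Rational(1, 12), G))) = Add(Rational(11, 2), Mul(Rational(1, 12), G)))
Pow(Function('b')(0, 4), -1) = Pow(Add(Rational(11, 2), Mul(Rational(1, 12), 0)), -1) = Pow(Add(Rational(11, 2), 0), -1) = Pow(Rational(11, 2), -1) = Rational(2, 11)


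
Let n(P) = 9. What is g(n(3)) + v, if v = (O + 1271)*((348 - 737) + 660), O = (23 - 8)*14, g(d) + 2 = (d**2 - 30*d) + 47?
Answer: 401207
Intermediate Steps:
g(d) = 45 + d**2 - 30*d (g(d) = -2 + ((d**2 - 30*d) + 47) = -2 + (47 + d**2 - 30*d) = 45 + d**2 - 30*d)
O = 210 (O = 15*14 = 210)
v = 401351 (v = (210 + 1271)*((348 - 737) + 660) = 1481*(-389 + 660) = 1481*271 = 401351)
g(n(3)) + v = (45 + 9**2 - 30*9) + 401351 = (45 + 81 - 270) + 401351 = -144 + 401351 = 401207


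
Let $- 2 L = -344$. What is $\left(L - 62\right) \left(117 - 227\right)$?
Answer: $-12100$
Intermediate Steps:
$L = 172$ ($L = \left(- \frac{1}{2}\right) \left(-344\right) = 172$)
$\left(L - 62\right) \left(117 - 227\right) = \left(172 - 62\right) \left(117 - 227\right) = 110 \left(-110\right) = -12100$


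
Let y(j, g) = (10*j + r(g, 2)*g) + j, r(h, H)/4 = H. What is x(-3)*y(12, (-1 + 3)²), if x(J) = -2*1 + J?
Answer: -820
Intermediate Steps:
r(h, H) = 4*H
x(J) = -2 + J
y(j, g) = 8*g + 11*j (y(j, g) = (10*j + (4*2)*g) + j = (10*j + 8*g) + j = (8*g + 10*j) + j = 8*g + 11*j)
x(-3)*y(12, (-1 + 3)²) = (-2 - 3)*(8*(-1 + 3)² + 11*12) = -5*(8*2² + 132) = -5*(8*4 + 132) = -5*(32 + 132) = -5*164 = -820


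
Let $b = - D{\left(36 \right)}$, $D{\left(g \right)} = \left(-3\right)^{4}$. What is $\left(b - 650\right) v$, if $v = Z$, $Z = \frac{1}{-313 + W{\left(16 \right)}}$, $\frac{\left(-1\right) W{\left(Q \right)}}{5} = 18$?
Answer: $\frac{731}{403} \approx 1.8139$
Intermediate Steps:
$D{\left(g \right)} = 81$
$b = -81$ ($b = \left(-1\right) 81 = -81$)
$W{\left(Q \right)} = -90$ ($W{\left(Q \right)} = \left(-5\right) 18 = -90$)
$Z = - \frac{1}{403}$ ($Z = \frac{1}{-313 - 90} = \frac{1}{-403} = - \frac{1}{403} \approx -0.0024814$)
$v = - \frac{1}{403} \approx -0.0024814$
$\left(b - 650\right) v = \left(-81 - 650\right) \left(- \frac{1}{403}\right) = \left(-731\right) \left(- \frac{1}{403}\right) = \frac{731}{403}$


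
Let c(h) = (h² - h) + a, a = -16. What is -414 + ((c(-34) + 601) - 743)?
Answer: 618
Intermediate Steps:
c(h) = -16 + h² - h (c(h) = (h² - h) - 16 = -16 + h² - h)
-414 + ((c(-34) + 601) - 743) = -414 + (((-16 + (-34)² - 1*(-34)) + 601) - 743) = -414 + (((-16 + 1156 + 34) + 601) - 743) = -414 + ((1174 + 601) - 743) = -414 + (1775 - 743) = -414 + 1032 = 618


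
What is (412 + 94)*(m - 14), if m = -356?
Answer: -187220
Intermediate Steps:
(412 + 94)*(m - 14) = (412 + 94)*(-356 - 14) = 506*(-370) = -187220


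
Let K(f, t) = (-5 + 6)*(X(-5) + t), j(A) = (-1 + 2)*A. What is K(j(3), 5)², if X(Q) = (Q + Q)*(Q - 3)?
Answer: 7225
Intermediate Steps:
X(Q) = 2*Q*(-3 + Q) (X(Q) = (2*Q)*(-3 + Q) = 2*Q*(-3 + Q))
j(A) = A (j(A) = 1*A = A)
K(f, t) = 80 + t (K(f, t) = (-5 + 6)*(2*(-5)*(-3 - 5) + t) = 1*(2*(-5)*(-8) + t) = 1*(80 + t) = 80 + t)
K(j(3), 5)² = (80 + 5)² = 85² = 7225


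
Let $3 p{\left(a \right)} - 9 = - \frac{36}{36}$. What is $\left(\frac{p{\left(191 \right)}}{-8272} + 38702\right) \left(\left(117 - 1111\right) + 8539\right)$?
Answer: $\frac{301934811545}{1034} \approx 2.9201 \cdot 10^{8}$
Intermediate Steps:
$p{\left(a \right)} = \frac{8}{3}$ ($p{\left(a \right)} = 3 + \frac{\left(-36\right) \frac{1}{36}}{3} = 3 + \frac{1}{3} \left(-1\right) = 3 - \frac{1}{3} = \frac{8}{3}$)
$\left(\frac{p{\left(191 \right)}}{-8272} + 38702\right) \left(\left(117 - 1111\right) + 8539\right) = \left(\frac{8}{3 \left(-8272\right)} + 38702\right) \left(\left(117 - 1111\right) + 8539\right) = \left(\frac{8}{3} \left(- \frac{1}{8272}\right) + 38702\right) \left(-994 + 8539\right) = \left(- \frac{1}{3102} + 38702\right) 7545 = \frac{120053603}{3102} \cdot 7545 = \frac{301934811545}{1034}$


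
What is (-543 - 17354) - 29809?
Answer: -47706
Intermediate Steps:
(-543 - 17354) - 29809 = -17897 - 29809 = -47706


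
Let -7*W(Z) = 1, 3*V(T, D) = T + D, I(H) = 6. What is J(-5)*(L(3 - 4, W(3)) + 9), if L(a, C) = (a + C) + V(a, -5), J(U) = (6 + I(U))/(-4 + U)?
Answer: -164/21 ≈ -7.8095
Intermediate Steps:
J(U) = 12/(-4 + U) (J(U) = (6 + 6)/(-4 + U) = 12/(-4 + U))
V(T, D) = D/3 + T/3 (V(T, D) = (T + D)/3 = (D + T)/3 = D/3 + T/3)
W(Z) = -1/7 (W(Z) = -1/7*1 = -1/7)
L(a, C) = -5/3 + C + 4*a/3 (L(a, C) = (a + C) + ((1/3)*(-5) + a/3) = (C + a) + (-5/3 + a/3) = -5/3 + C + 4*a/3)
J(-5)*(L(3 - 4, W(3)) + 9) = (12/(-4 - 5))*((-5/3 - 1/7 + 4*(3 - 4)/3) + 9) = (12/(-9))*((-5/3 - 1/7 + (4/3)*(-1)) + 9) = (12*(-1/9))*((-5/3 - 1/7 - 4/3) + 9) = -4*(-22/7 + 9)/3 = -4/3*41/7 = -164/21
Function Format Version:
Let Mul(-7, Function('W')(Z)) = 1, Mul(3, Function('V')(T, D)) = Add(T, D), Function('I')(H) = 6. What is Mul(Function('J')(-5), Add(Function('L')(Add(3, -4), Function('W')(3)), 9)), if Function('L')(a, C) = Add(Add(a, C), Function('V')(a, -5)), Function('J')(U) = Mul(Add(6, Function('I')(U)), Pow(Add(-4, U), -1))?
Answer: Rational(-164, 21) ≈ -7.8095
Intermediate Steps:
Function('J')(U) = Mul(12, Pow(Add(-4, U), -1)) (Function('J')(U) = Mul(Add(6, 6), Pow(Add(-4, U), -1)) = Mul(12, Pow(Add(-4, U), -1)))
Function('V')(T, D) = Add(Mul(Rational(1, 3), D), Mul(Rational(1, 3), T)) (Function('V')(T, D) = Mul(Rational(1, 3), Add(T, D)) = Mul(Rational(1, 3), Add(D, T)) = Add(Mul(Rational(1, 3), D), Mul(Rational(1, 3), T)))
Function('W')(Z) = Rational(-1, 7) (Function('W')(Z) = Mul(Rational(-1, 7), 1) = Rational(-1, 7))
Function('L')(a, C) = Add(Rational(-5, 3), C, Mul(Rational(4, 3), a)) (Function('L')(a, C) = Add(Add(a, C), Add(Mul(Rational(1, 3), -5), Mul(Rational(1, 3), a))) = Add(Add(C, a), Add(Rational(-5, 3), Mul(Rational(1, 3), a))) = Add(Rational(-5, 3), C, Mul(Rational(4, 3), a)))
Mul(Function('J')(-5), Add(Function('L')(Add(3, -4), Function('W')(3)), 9)) = Mul(Mul(12, Pow(Add(-4, -5), -1)), Add(Add(Rational(-5, 3), Rational(-1, 7), Mul(Rational(4, 3), Add(3, -4))), 9)) = Mul(Mul(12, Pow(-9, -1)), Add(Add(Rational(-5, 3), Rational(-1, 7), Mul(Rational(4, 3), -1)), 9)) = Mul(Mul(12, Rational(-1, 9)), Add(Add(Rational(-5, 3), Rational(-1, 7), Rational(-4, 3)), 9)) = Mul(Rational(-4, 3), Add(Rational(-22, 7), 9)) = Mul(Rational(-4, 3), Rational(41, 7)) = Rational(-164, 21)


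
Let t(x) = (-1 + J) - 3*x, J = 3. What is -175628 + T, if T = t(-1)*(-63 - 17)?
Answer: -176028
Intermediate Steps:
t(x) = 2 - 3*x (t(x) = (-1 + 3) - 3*x = 2 - 3*x)
T = -400 (T = (2 - 3*(-1))*(-63 - 17) = (2 + 3)*(-80) = 5*(-80) = -400)
-175628 + T = -175628 - 400 = -176028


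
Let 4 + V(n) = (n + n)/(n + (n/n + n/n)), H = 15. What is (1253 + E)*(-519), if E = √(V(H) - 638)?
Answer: -650307 - 1038*I*√46257/17 ≈ -6.5031e+5 - 13132.0*I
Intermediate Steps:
V(n) = -4 + 2*n/(2 + n) (V(n) = -4 + (n + n)/(n + (n/n + n/n)) = -4 + (2*n)/(n + (1 + 1)) = -4 + (2*n)/(n + 2) = -4 + (2*n)/(2 + n) = -4 + 2*n/(2 + n))
E = 2*I*√46257/17 (E = √(2*(-4 - 1*15)/(2 + 15) - 638) = √(2*(-4 - 15)/17 - 638) = √(2*(1/17)*(-19) - 638) = √(-38/17 - 638) = √(-10884/17) = 2*I*√46257/17 ≈ 25.303*I)
(1253 + E)*(-519) = (1253 + 2*I*√46257/17)*(-519) = -650307 - 1038*I*√46257/17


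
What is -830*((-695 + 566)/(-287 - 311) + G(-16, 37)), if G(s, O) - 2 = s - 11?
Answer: 6150715/299 ≈ 20571.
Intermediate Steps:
G(s, O) = -9 + s (G(s, O) = 2 + (s - 11) = 2 + (-11 + s) = -9 + s)
-830*((-695 + 566)/(-287 - 311) + G(-16, 37)) = -830*((-695 + 566)/(-287 - 311) + (-9 - 16)) = -830*(-129/(-598) - 25) = -830*(-129*(-1/598) - 25) = -830*(129/598 - 25) = -830*(-14821/598) = 6150715/299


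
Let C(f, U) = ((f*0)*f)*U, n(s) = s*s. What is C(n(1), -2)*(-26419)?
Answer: 0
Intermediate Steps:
n(s) = s**2
C(f, U) = 0 (C(f, U) = (0*f)*U = 0*U = 0)
C(n(1), -2)*(-26419) = 0*(-26419) = 0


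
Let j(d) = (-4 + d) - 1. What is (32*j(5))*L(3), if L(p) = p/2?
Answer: 0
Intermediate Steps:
j(d) = -5 + d
L(p) = p/2 (L(p) = p*(½) = p/2)
(32*j(5))*L(3) = (32*(-5 + 5))*((½)*3) = (32*0)*(3/2) = 0*(3/2) = 0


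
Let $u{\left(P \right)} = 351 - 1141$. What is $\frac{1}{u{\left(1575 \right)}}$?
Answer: $- \frac{1}{790} \approx -0.0012658$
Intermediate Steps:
$u{\left(P \right)} = -790$
$\frac{1}{u{\left(1575 \right)}} = \frac{1}{-790} = - \frac{1}{790}$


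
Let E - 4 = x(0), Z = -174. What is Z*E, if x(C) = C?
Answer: -696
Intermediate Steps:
E = 4 (E = 4 + 0 = 4)
Z*E = -174*4 = -696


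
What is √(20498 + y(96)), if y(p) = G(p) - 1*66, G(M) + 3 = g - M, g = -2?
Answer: 9*√251 ≈ 142.59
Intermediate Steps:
G(M) = -5 - M (G(M) = -3 + (-2 - M) = -5 - M)
y(p) = -71 - p (y(p) = (-5 - p) - 1*66 = (-5 - p) - 66 = -71 - p)
√(20498 + y(96)) = √(20498 + (-71 - 1*96)) = √(20498 + (-71 - 96)) = √(20498 - 167) = √20331 = 9*√251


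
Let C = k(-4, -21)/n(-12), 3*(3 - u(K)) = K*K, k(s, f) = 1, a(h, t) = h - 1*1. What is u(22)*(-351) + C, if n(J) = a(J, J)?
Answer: 722474/13 ≈ 55575.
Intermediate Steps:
a(h, t) = -1 + h (a(h, t) = h - 1 = -1 + h)
n(J) = -1 + J
u(K) = 3 - K²/3 (u(K) = 3 - K*K/3 = 3 - K²/3)
C = -1/13 (C = 1/(-1 - 12) = 1/(-13) = 1*(-1/13) = -1/13 ≈ -0.076923)
u(22)*(-351) + C = (3 - ⅓*22²)*(-351) - 1/13 = (3 - ⅓*484)*(-351) - 1/13 = (3 - 484/3)*(-351) - 1/13 = -475/3*(-351) - 1/13 = 55575 - 1/13 = 722474/13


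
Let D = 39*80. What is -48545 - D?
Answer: -51665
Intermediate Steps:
D = 3120
-48545 - D = -48545 - 1*3120 = -48545 - 3120 = -51665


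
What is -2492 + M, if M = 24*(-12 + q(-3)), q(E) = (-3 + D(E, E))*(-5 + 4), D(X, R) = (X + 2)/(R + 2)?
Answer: -2732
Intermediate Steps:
D(X, R) = (2 + X)/(2 + R)
q(E) = 2 (q(E) = (-3 + (2 + E)/(2 + E))*(-5 + 4) = (-3 + 1)*(-1) = -2*(-1) = 2)
M = -240 (M = 24*(-12 + 2) = 24*(-10) = -240)
-2492 + M = -2492 - 240 = -2732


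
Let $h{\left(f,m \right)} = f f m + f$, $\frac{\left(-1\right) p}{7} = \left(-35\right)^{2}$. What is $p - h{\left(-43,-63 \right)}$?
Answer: $107955$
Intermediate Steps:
$p = -8575$ ($p = - 7 \left(-35\right)^{2} = \left(-7\right) 1225 = -8575$)
$h{\left(f,m \right)} = f + m f^{2}$ ($h{\left(f,m \right)} = f^{2} m + f = m f^{2} + f = f + m f^{2}$)
$p - h{\left(-43,-63 \right)} = -8575 - - 43 \left(1 - -2709\right) = -8575 - - 43 \left(1 + 2709\right) = -8575 - \left(-43\right) 2710 = -8575 - -116530 = -8575 + 116530 = 107955$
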